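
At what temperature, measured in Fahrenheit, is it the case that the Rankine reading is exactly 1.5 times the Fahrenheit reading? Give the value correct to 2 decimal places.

919.34°F

Let F be the Fahrenheit reading. The Rankine reading is R = 1·F + 459.67.
Require R = 1.5·F: 1·F + 459.67 = 1.5·F.
(-0.5)·F = -459.67  ⇒  F = 919.34.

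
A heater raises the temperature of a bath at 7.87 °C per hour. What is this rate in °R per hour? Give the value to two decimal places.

Since only a temperature interval is involved, the additive offset between the scales drops out.
A change of 1°C is a change of 1.8°R, so 7.87 × 1.8 = 14.17.

14.17 °R/hour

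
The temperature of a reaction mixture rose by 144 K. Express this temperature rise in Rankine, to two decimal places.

259.20°R

An interval of 1 K corresponds to 1.8°R.
144 × 1.8 = 259.20.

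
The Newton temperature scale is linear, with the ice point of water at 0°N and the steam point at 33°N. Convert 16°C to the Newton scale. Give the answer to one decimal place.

Linearly onto the Newton scale: 0 + (16.0000 / 100) × (33 - 0) = 5.3°N.

5.3°N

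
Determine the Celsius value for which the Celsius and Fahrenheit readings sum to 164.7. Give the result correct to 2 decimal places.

47.39°C

Let C be the Celsius reading. The Fahrenheit reading is F = 1.8·C + 32.
Require C + F = 164.7: (2.8)·C + 32 = 164.7.
C = (164.7 - 32) / (2.8) = 47.39.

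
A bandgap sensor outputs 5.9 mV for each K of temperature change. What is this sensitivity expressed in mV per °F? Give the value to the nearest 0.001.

The quantity depends on a temperature interval, so only the ratio of degree sizes applies; the offset between the scales is irrelevant.
A change of 1°F is a change of 5/9 K, so per °F the value is 5.9 × 5/9 = 3.278.

3.278 mV per °F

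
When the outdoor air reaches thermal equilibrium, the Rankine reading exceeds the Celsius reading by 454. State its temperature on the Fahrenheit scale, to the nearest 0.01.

-52.76°F

Let x be the Celsius reading; then the Rankine reading is 1.8·x + 491.67.
(1.8·x + 491.67) - x = 454  ⇒  (0.8)·x = -37.67  ⇒  x = -47.0875°C.
In Fahrenheit: -47.0875 × 1.8 + 32 = -52.76°F.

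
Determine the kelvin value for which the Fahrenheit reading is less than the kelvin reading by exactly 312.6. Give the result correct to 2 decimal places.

Let K be the kelvin reading. The Fahrenheit reading is F = 1.8·K - 459.67.
Require F - K = -312.6: (0.8)·K - 459.67 = -312.6.
K = (-312.6 + 459.67) / (0.8) = 183.84.

183.84 K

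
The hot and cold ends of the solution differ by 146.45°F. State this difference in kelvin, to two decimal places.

Only the scale ratio 5/9 matters for a change in temperature.
146.45 × 5/9 = 81.36.

81.36 K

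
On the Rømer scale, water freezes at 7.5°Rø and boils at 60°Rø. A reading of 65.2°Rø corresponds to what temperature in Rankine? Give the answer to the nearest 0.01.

689.50°R

Linear interpolation between the fixed points: C = (65.2 - 7.5) × 100 / (60 - 7.5) = 109.9048°C.
Then 109.9048 × 1.8 + 491.67 = 689.50°R.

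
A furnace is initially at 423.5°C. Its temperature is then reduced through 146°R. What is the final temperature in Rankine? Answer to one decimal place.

The 146°R change is an interval, so only the factor 5/9 applies: -146 × 5/9 = -81.1111°C.
Final Celsius temperature: 423.5000 - 81.1111 = 342.3889°C.
In Rankine: 342.3889 × 1.8 + 491.67 = 1108.0°R.

1108.0°R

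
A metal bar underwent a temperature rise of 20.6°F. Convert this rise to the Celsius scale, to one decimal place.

11.4°C

An interval of 1°F corresponds to 5/9°C.
20.6 × 5/9 = 11.4.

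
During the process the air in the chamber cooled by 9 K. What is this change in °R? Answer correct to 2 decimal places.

16.20°R

An interval of 1 K corresponds to 1.8°R.
9 × 1.8 = 16.20.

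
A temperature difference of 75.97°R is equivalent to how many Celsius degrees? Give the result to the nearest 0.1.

42.2°C

Only the scale ratio 5/9 matters for a change in temperature.
75.97 × 5/9 = 42.2.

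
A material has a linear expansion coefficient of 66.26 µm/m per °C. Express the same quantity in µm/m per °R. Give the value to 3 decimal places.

The quantity depends on a temperature interval, so only the ratio of degree sizes applies; the offset between the scales is irrelevant.
A change of 1°R is a change of 5/9°C, so per °R the value is 66.26 × 5/9 = 36.811.

36.811 µm/m per °R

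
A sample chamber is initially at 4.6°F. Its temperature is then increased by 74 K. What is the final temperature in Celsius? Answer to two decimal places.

Initial temperature in Celsius: (4.6 - 32) × 5/9 = -15.2222°C.
The 74 K change is an interval; Kelvin and Celsius degrees are the same size, so ΔC = +74°C.
Final Celsius temperature: -15.2222 + 74.0000 = 58.7778°C.

58.78°C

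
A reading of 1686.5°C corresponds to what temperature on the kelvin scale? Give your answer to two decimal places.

1959.65 K

In kelvin: 1686.5000 + 273.15 = 1959.65 K.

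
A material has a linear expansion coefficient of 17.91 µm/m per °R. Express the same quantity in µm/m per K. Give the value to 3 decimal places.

32.238 µm/m per K

The quantity depends on a temperature interval, so only the ratio of degree sizes applies; the offset between the scales is irrelevant.
A change of 1 K is a change of 1.8°R, so per K the value is 17.91 × 1.8 = 32.238.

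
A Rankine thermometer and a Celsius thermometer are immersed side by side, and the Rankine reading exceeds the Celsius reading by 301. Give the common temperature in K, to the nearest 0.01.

34.81 K

Let x be the Rankine reading; then the Celsius reading is 5/9·x - 273.15.
(5/9·x - 273.15) - x = -301  ⇒  (-4/9)·x = -27.85  ⇒  x = 62.6625°R.
In Celsius: (62.6625 - 491.67) × 5/9 = -238.3375°C.
In kelvin: -238.3375 + 273.15 = 34.81 K.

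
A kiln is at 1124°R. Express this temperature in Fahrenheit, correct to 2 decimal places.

664.33°F

In Celsius: (1124 - 491.67) × 5/9 = 351.2944°C.
In Fahrenheit: 351.2944 × 1.8 + 32 = 664.33°F.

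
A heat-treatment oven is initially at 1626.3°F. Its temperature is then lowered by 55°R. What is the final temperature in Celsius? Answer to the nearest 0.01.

855.17°C

Initial temperature in Celsius: (1626.3 - 32) × 5/9 = 885.7222°C.
The 55°R change is an interval, so only the factor 5/9 applies: -55 × 5/9 = -30.5556°C.
Final Celsius temperature: 885.7222 - 30.5556 = 855.1667°C.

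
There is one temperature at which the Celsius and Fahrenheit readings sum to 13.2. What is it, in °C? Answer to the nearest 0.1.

Let C be the Celsius reading. The Fahrenheit reading is F = 1.8·C + 32.
Require C + F = 13.2: (2.8)·C + 32 = 13.2.
C = (13.2 - 32) / (2.8) = -6.7.

-6.7°C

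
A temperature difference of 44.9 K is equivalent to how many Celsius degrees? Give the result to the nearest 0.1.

44.9°C

Kelvin and Celsius degrees are the same size, so the interval is unchanged: 44.9.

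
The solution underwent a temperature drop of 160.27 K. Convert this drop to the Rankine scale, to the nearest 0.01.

An interval of 1 K corresponds to 1.8°R.
160.27 × 1.8 = 288.49.

288.49°R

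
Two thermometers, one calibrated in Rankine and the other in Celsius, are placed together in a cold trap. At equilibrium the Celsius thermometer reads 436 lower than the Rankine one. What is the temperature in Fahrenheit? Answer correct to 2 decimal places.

-93.26°F

Let x be the Rankine reading; then the Celsius reading is 5/9·x - 273.15.
(5/9·x - 273.15) - x = -436  ⇒  (-4/9)·x = -162.85  ⇒  x = 366.4125°R.
In Celsius: (366.4125 - 491.67) × 5/9 = -69.5875°C.
In Fahrenheit: -69.5875 × 1.8 + 32 = -93.26°F.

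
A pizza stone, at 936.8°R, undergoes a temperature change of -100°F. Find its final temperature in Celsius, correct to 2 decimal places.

191.74°C

Initial temperature in Celsius: (936.8 - 491.67) × 5/9 = 247.2944°C.
The 100°F change is an interval, so only the factor 5/9 applies: -100 × 5/9 = -55.5556°C.
Final Celsius temperature: 247.2944 - 55.5556 = 191.7389°C.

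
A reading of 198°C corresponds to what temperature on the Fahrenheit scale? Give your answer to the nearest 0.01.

388.40°F

In Fahrenheit: 198.0000 × 1.8 + 32 = 388.40°F.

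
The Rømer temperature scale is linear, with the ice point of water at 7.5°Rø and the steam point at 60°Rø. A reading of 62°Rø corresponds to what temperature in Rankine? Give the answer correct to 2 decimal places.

678.53°R

Linear interpolation between the fixed points: C = (62 - 7.5) × 100 / (60 - 7.5) = 103.8095°C.
Then 103.8095 × 1.8 + 491.67 = 678.53°R.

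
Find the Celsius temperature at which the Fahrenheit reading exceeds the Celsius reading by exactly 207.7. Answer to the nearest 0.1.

Let C be the Celsius reading. The Fahrenheit reading is F = 1.8·C + 32.
Require F - C = 207.7: (0.8)·C + 32 = 207.7.
C = (207.7 - 32) / (0.8) = 219.6.

219.6°C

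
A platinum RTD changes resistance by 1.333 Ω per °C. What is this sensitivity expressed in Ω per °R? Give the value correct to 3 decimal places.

0.741 Ω per °R

The quantity depends on a temperature interval, so only the ratio of degree sizes applies; the offset between the scales is irrelevant.
A change of 1°R is a change of 5/9°C, so per °R the value is 1.333 × 5/9 = 0.741.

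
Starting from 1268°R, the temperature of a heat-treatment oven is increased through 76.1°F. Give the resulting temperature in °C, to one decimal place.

Initial temperature in Celsius: (1268 - 491.67) × 5/9 = 431.2944°C.
The 76.1°F change is an interval, so only the factor 5/9 applies: +76.1 × 5/9 = +42.2778°C.
Final Celsius temperature: 431.2944 + 42.2778 = 473.5722°C.

473.6°C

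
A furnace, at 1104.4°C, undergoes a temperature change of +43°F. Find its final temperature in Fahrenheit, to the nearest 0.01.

The 43°F change is an interval, so only the factor 5/9 applies: +43 × 5/9 = +23.8889°C.
Final Celsius temperature: 1104.4000 + 23.8889 = 1128.2889°C.
In Fahrenheit: 1128.2889 × 1.8 + 32 = 2062.92°F.

2062.92°F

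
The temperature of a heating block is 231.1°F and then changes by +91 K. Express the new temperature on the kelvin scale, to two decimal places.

Initial temperature in Celsius: (231.1 - 32) × 5/9 = 110.6111°C.
The 91 K change is an interval; Kelvin and Celsius degrees are the same size, so ΔC = +91°C.
Final Celsius temperature: 110.6111 + 91.0000 = 201.6111°C.
In kelvin: 201.6111 + 273.15 = 474.76 K.

474.76 K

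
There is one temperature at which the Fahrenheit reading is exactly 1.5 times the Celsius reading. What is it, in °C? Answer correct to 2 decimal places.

-106.67°C

Let C be the Celsius reading. The Fahrenheit reading is F = 1.8·C + 32.
Require F = 1.5·C: 1.8·C + 32 = 1.5·C.
(0.3)·C = -32  ⇒  C = -106.67.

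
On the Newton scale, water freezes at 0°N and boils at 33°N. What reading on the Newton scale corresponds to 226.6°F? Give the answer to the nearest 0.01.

First in Celsius: (226.6 - 32) × 5/9 = 108.1111°C.
Linearly onto the Newton scale: 0 + (108.1111 / 100) × (33 - 0) = 35.68°N.

35.68°N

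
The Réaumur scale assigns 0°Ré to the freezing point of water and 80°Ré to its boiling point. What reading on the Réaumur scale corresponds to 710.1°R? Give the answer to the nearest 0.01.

97.08°Ré

First in Celsius: (710.1 - 491.67) × 5/9 = 121.3500°C.
Linearly onto the Réaumur scale: 0 + (121.3500 / 100) × (80 - 0) = 97.08°Ré.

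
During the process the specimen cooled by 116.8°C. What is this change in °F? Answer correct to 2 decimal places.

210.24°F

An interval of 1°C corresponds to 1.8°F.
116.8 × 1.8 = 210.24.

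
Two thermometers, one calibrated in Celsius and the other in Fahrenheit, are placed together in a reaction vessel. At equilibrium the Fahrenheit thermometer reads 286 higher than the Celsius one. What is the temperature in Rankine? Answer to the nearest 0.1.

1063.2°R

Let x be the Celsius reading; then the Fahrenheit reading is 1.8·x + 32.
(1.8·x + 32) - x = 286  ⇒  (0.8)·x = 254  ⇒  x = 317.5000°C.
In Rankine: 317.5000 × 1.8 + 491.67 = 1063.2°R.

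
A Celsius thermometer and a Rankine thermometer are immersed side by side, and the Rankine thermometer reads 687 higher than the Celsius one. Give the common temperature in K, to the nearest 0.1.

Let x be the Celsius reading; then the Rankine reading is 1.8·x + 491.67.
(1.8·x + 491.67) - x = 687  ⇒  (0.8)·x = 195.33  ⇒  x = 244.1625°C.
In kelvin: 244.1625 + 273.15 = 517.3 K.

517.3 K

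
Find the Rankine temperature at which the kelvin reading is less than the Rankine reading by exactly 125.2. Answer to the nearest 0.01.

Let R be the Rankine reading. The kelvin reading is K = 5/9·R.
Require K - R = -125.2: (-4/9)·R = -125.2.
R = (-125.2) / (-4/9) = 281.70.

281.70°R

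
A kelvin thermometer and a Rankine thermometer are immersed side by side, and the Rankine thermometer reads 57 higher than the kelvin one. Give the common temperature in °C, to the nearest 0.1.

-201.9°C

Let x be the kelvin reading; then the Rankine reading is 1.8·x.
(1.8·x) - x = 57  ⇒  (0.8)·x = 57  ⇒  x = 71.2500 K.
In Celsius: 71.25 - 273.15 = -201.9°C.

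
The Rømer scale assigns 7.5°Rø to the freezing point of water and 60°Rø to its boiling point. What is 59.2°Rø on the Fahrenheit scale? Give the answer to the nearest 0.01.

209.26°F

Linear interpolation between the fixed points: C = (59.2 - 7.5) × 100 / (60 - 7.5) = 98.4762°C.
Then 98.4762 × 1.8 + 32 = 209.26°F.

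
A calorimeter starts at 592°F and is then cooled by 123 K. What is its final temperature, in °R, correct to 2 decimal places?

Initial temperature in Celsius: (592 - 32) × 5/9 = 311.1111°C.
The 123 K change is an interval; Kelvin and Celsius degrees are the same size, so ΔC = -123°C.
Final Celsius temperature: 311.1111 - 123.0000 = 188.1111°C.
In Rankine: 188.1111 × 1.8 + 491.67 = 830.27°R.

830.27°R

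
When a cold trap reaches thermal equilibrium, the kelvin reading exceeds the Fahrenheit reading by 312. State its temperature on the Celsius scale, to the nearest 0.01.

-88.56°C

Let x be the Fahrenheit reading; then the kelvin reading is 5/9·x + 255.372.
(5/9·x + 255.372) - x = 312  ⇒  (-4/9)·x = 56.6278  ⇒  x = -127.4125°F.
In Celsius: (-127.4125 - 32) × 5/9 = -88.56°C.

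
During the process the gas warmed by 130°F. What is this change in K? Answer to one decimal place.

72.2 K

An interval of 1°F corresponds to 5/9 K.
130 × 5/9 = 72.2.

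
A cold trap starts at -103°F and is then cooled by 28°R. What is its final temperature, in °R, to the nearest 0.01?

328.67°R

Initial temperature in Celsius: (-103 - 32) × 5/9 = -75.0000°C.
The 28°R change is an interval, so only the factor 5/9 applies: -28 × 5/9 = -15.5556°C.
Final Celsius temperature: -75.0000 - 15.5556 = -90.5556°C.
In Rankine: -90.5556 × 1.8 + 491.67 = 328.67°R.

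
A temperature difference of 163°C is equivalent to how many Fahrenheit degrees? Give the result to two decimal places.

For a temperature interval the offset drops out; only the factor 1.8 applies.
163 × 1.8 = 293.40.

293.40°F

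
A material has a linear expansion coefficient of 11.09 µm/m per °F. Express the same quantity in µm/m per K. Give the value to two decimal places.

19.96 µm/m per K

Since only a temperature interval is involved, the additive offset between the scales drops out.
A change of 1 K is a change of 1.8°F, so per K the value is 11.09 × 1.8 = 19.96.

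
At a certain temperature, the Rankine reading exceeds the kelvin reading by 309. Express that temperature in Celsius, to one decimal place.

Let x be the kelvin reading; then the Rankine reading is 1.8·x.
(1.8·x) - x = 309  ⇒  (0.8)·x = 309  ⇒  x = 386.2500 K.
In Celsius: 386.25 - 273.15 = 113.1°C.

113.1°C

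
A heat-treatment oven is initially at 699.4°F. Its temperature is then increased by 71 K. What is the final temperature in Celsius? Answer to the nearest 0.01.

Initial temperature in Celsius: (699.4 - 32) × 5/9 = 370.7778°C.
The 71 K change is an interval; Kelvin and Celsius degrees are the same size, so ΔC = +71°C.
Final Celsius temperature: 370.7778 + 71.0000 = 441.7778°C.

441.78°C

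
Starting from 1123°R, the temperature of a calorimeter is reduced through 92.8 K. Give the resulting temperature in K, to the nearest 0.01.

531.09 K

Initial temperature in Celsius: (1123 - 491.67) × 5/9 = 350.7389°C.
The 92.8 K change is an interval; Kelvin and Celsius degrees are the same size, so ΔC = -92.8°C.
Final Celsius temperature: 350.7389 - 92.8000 = 257.9389°C.
In kelvin: 257.9389 + 273.15 = 531.09 K.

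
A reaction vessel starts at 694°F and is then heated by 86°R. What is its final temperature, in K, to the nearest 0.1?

688.7 K

Initial temperature in Celsius: (694 - 32) × 5/9 = 367.7778°C.
The 86°R change is an interval, so only the factor 5/9 applies: +86 × 5/9 = +47.7778°C.
Final Celsius temperature: 367.7778 + 47.7778 = 415.5556°C.
In kelvin: 415.5556 + 273.15 = 688.7 K.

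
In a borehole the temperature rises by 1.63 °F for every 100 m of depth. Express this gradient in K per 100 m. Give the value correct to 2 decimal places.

Since only a temperature interval is involved, the additive offset between the scales drops out.
A change of 1°F is a change of 5/9 K, so 1.63 × 5/9 = 0.91.

0.91 K/100 m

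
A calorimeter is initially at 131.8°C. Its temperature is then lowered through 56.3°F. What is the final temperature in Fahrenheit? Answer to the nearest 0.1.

The 56.3°F change is an interval, so only the factor 5/9 applies: -56.3 × 5/9 = -31.2778°C.
Final Celsius temperature: 131.8000 - 31.2778 = 100.5222°C.
In Fahrenheit: 100.5222 × 1.8 + 32 = 212.9°F.

212.9°F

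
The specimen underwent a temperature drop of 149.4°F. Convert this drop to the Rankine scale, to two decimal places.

149.40°R

Fahrenheit and Rankine degrees are the same size, so the interval is unchanged: 149.40.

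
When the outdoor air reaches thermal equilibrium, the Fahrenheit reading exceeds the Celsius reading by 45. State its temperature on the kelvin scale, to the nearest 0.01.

Let x be the Celsius reading; then the Fahrenheit reading is 1.8·x + 32.
(1.8·x + 32) - x = 45  ⇒  (0.8)·x = 13  ⇒  x = 16.2500°C.
In kelvin: 16.2500 + 273.15 = 289.40 K.

289.40 K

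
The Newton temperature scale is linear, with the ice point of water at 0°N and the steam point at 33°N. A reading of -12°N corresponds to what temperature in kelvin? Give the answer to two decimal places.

Linear interpolation between the fixed points: C = (-12 - 0) × 100 / (33 - 0) = -36.3636°C.
Then -36.3636 + 273.15 = 236.79 K.

236.79 K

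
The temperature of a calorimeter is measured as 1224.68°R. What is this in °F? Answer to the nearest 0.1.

In Celsius: (1224.68 - 491.67) × 5/9 = 407.2278°C.
In Fahrenheit: 407.2278 × 1.8 + 32 = 765.0°F.

765.0°F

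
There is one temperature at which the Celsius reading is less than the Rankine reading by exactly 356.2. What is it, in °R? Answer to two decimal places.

186.86°R

Let R be the Rankine reading. The Celsius reading is C = 5/9·R - 273.15.
Require C - R = -356.2: (-4/9)·R - 273.15 = -356.2.
R = (-356.2 + 273.15) / (-4/9) = 186.86.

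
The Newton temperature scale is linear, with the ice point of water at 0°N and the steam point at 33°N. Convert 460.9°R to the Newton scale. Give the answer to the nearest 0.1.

-5.6°N

First in Celsius: (460.9 - 491.67) × 5/9 = -17.0944°C.
Linearly onto the Newton scale: 0 + (-17.0944 / 100) × (33 - 0) = -5.6°N.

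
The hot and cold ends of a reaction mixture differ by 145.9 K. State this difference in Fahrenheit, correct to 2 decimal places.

Only the scale ratio 1.8 matters for a change in temperature.
145.9 × 1.8 = 262.62.

262.62°F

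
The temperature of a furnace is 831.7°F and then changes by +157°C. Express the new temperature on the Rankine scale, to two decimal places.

Initial temperature in Celsius: (831.7 - 32) × 5/9 = 444.2778°C.
Final Celsius temperature: 444.2778 + 157.0000 = 601.2778°C.
In Rankine: 601.2778 × 1.8 + 491.67 = 1573.97°R.

1573.97°R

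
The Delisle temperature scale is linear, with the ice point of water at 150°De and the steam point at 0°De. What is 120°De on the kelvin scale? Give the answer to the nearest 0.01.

Linear interpolation between the fixed points: C = (120 - 150) × 100 / (0 - 150) = 20.0000°C.
Then 20.0000 + 273.15 = 293.15 K.

293.15 K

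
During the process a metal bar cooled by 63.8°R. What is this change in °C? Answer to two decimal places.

An interval of 1°R corresponds to 5/9°C.
63.8 × 5/9 = 35.44.

35.44°C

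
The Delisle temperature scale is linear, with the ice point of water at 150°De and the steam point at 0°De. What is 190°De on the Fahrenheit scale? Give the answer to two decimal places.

Linear interpolation between the fixed points: C = (190 - 150) × 100 / (0 - 150) = -26.6667°C.
Then -26.6667 × 1.8 + 32 = -16.00°F.

-16.00°F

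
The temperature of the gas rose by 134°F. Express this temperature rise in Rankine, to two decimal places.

Fahrenheit and Rankine degrees are the same size, so the interval is unchanged: 134.00.

134.00°R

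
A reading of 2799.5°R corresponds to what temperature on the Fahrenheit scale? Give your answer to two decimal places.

In Celsius: (2799.5 - 491.67) × 5/9 = 1282.1278°C.
In Fahrenheit: 1282.1278 × 1.8 + 32 = 2339.83°F.

2339.83°F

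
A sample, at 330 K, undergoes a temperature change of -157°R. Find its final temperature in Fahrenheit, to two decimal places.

-22.67°F

Initial temperature in Celsius: 330 - 273.15 = 56.8500°C.
The 157°R change is an interval, so only the factor 5/9 applies: -157 × 5/9 = -87.2222°C.
Final Celsius temperature: 56.8500 - 87.2222 = -30.3722°C.
In Fahrenheit: -30.3722 × 1.8 + 32 = -22.67°F.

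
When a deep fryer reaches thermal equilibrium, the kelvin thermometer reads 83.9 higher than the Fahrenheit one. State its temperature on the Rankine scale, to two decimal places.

845.48°R

Let x be the Fahrenheit reading; then the kelvin reading is 5/9·x + 255.372.
(5/9·x + 255.372) - x = 83.9  ⇒  (-4/9)·x = -171.472  ⇒  x = 385.8125°F.
In Celsius: (385.8125 - 32) × 5/9 = 196.5625°C.
In Rankine: 196.5625 × 1.8 + 491.67 = 845.48°R.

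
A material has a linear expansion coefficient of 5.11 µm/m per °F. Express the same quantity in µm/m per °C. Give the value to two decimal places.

The quantity depends on a temperature interval, so only the ratio of degree sizes applies; the offset between the scales is irrelevant.
A change of 1°C is a change of 1.8°F, so per °C the value is 5.11 × 1.8 = 9.20.

9.20 µm/m per °C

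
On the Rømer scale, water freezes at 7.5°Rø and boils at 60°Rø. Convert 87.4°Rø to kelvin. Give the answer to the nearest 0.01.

Linear interpolation between the fixed points: C = (87.4 - 7.5) × 100 / (60 - 7.5) = 152.1905°C.
Then 152.1905 + 273.15 = 425.34 K.

425.34 K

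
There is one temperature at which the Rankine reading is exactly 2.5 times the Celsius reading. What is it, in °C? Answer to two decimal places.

Let C be the Celsius reading. The Rankine reading is R = 1.8·C + 491.67.
Require R = 2.5·C: 1.8·C + 491.67 = 2.5·C.
(-0.7)·C = -491.67  ⇒  C = 702.39.

702.39°C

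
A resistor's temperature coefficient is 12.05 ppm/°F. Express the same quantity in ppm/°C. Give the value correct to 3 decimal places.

21.690 ppm/°C

The quantity depends on a temperature interval, so only the ratio of degree sizes applies; the offset between the scales is irrelevant.
A change of 1°C is a change of 1.8°F, so per °C the value is 12.05 × 1.8 = 21.690.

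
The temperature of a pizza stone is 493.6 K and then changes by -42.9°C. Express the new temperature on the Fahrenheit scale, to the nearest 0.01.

Initial temperature in Celsius: 493.6 - 273.15 = 220.4500°C.
Final Celsius temperature: 220.4500 - 42.9000 = 177.5500°C.
In Fahrenheit: 177.5500 × 1.8 + 32 = 351.59°F.

351.59°F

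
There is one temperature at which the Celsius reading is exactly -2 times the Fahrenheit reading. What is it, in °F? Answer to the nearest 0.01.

6.96°F

Let F be the Fahrenheit reading. The Celsius reading is C = 5/9·F - 17.7778.
Require C = -2·F: 5/9·F - 17.7778 = -2·F.
(23/9)·F = 17.7778  ⇒  F = 6.96.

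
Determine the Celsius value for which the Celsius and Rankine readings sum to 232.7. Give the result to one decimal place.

Let C be the Celsius reading. The Rankine reading is R = 1.8·C + 491.67.
Require C + R = 232.7: (2.8)·C + 491.67 = 232.7.
C = (232.7 - 491.67) / (2.8) = -92.5.

-92.5°C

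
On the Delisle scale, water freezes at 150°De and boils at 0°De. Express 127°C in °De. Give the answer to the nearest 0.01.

Linearly onto the Delisle scale: 150 + (127.0000 / 100) × (0 - 150) = -40.50°De.

-40.50°De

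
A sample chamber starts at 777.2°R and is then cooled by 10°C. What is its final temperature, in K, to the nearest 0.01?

421.78 K

Initial temperature in Celsius: (777.2 - 491.67) × 5/9 = 158.6278°C.
Final Celsius temperature: 158.6278 - 10.0000 = 148.6278°C.
In kelvin: 148.6278 + 273.15 = 421.78 K.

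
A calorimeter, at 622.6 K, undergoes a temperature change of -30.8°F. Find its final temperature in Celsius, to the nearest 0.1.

Initial temperature in Celsius: 622.6 - 273.15 = 349.4500°C.
The 30.8°F change is an interval, so only the factor 5/9 applies: -30.8 × 5/9 = -17.1111°C.
Final Celsius temperature: 349.4500 - 17.1111 = 332.3389°C.

332.3°C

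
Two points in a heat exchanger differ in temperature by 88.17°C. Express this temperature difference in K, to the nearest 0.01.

88.17 K

Celsius and kelvin degrees are the same size, so the interval is unchanged: 88.17.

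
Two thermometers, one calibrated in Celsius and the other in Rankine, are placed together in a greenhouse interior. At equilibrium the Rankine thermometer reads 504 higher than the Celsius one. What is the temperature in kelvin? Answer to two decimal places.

288.56 K

Let x be the Celsius reading; then the Rankine reading is 1.8·x + 491.67.
(1.8·x + 491.67) - x = 504  ⇒  (0.8)·x = 12.33  ⇒  x = 15.4125°C.
In kelvin: 15.4125 + 273.15 = 288.56 K.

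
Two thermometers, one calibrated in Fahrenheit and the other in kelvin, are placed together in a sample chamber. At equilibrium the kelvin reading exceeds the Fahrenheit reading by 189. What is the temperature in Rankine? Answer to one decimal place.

609.0°R

Let x be the Fahrenheit reading; then the kelvin reading is 5/9·x + 255.372.
(5/9·x + 255.372) - x = 189  ⇒  (-4/9)·x = -66.3722  ⇒  x = 149.3375°F.
In Celsius: (149.3375 - 32) × 5/9 = 65.1875°C.
In Rankine: 65.1875 × 1.8 + 491.67 = 609.0°R.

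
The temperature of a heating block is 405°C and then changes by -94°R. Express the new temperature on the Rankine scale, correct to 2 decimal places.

1126.67°R

The 94°R change is an interval, so only the factor 5/9 applies: -94 × 5/9 = -52.2222°C.
Final Celsius temperature: 405.0000 - 52.2222 = 352.7778°C.
In Rankine: 352.7778 × 1.8 + 491.67 = 1126.67°R.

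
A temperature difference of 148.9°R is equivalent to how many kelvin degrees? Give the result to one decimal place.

For a temperature interval the offset drops out; only the factor 5/9 applies.
148.9 × 5/9 = 82.7.

82.7 K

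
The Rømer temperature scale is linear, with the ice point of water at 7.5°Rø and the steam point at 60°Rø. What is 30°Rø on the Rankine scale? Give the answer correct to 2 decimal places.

568.81°R

Linear interpolation between the fixed points: C = (30 - 7.5) × 100 / (60 - 7.5) = 42.8571°C.
Then 42.8571 × 1.8 + 491.67 = 568.81°R.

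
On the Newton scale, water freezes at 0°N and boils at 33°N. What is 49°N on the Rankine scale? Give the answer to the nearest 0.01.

Linear interpolation between the fixed points: C = (49 - 0) × 100 / (33 - 0) = 148.4848°C.
Then 148.4848 × 1.8 + 491.67 = 758.94°R.

758.94°R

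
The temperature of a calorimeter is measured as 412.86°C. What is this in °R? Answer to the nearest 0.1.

1234.8°R

In Rankine: 412.8600 × 1.8 + 491.67 = 1234.8°R.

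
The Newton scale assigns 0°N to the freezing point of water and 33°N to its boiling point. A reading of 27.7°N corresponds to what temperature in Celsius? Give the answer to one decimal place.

Linear interpolation between the fixed points: C = (27.7 - 0) × 100 / (33 - 0) = 83.9394°C.

83.9°C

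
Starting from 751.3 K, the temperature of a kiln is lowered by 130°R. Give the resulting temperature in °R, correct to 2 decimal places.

1222.34°R

Initial temperature in Celsius: 751.3 - 273.15 = 478.1500°C.
The 130°R change is an interval, so only the factor 5/9 applies: -130 × 5/9 = -72.2222°C.
Final Celsius temperature: 478.1500 - 72.2222 = 405.9278°C.
In Rankine: 405.9278 × 1.8 + 491.67 = 1222.34°R.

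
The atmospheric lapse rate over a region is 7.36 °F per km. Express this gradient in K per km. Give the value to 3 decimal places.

The quantity depends on a temperature interval, so only the ratio of degree sizes applies; the offset between the scales is irrelevant.
A change of 1°F is a change of 5/9 K, so 7.36 × 5/9 = 4.089.

4.089 K/km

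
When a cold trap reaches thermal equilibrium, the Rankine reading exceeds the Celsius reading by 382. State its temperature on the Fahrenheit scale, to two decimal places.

-214.76°F

Let x be the Rankine reading; then the Celsius reading is 5/9·x - 273.15.
(5/9·x - 273.15) - x = -382  ⇒  (-4/9)·x = -108.85  ⇒  x = 244.9125°R.
In Celsius: (244.9125 - 491.67) × 5/9 = -137.0875°C.
In Fahrenheit: -137.0875 × 1.8 + 32 = -214.76°F.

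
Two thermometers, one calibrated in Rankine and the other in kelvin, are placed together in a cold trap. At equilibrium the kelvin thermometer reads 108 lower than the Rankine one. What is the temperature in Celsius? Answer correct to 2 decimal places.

-138.15°C

Let x be the Rankine reading; then the kelvin reading is 5/9·x.
(5/9·x) - x = -108  ⇒  (-4/9)·x = -108  ⇒  x = 243.0000°R.
In Celsius: (243 - 491.67) × 5/9 = -138.15°C.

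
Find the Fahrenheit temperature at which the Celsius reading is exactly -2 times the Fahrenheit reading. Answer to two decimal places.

6.96°F

Let F be the Fahrenheit reading. The Celsius reading is C = 5/9·F - 17.7778.
Require C = -2·F: 5/9·F - 17.7778 = -2·F.
(23/9)·F = 17.7778  ⇒  F = 6.96.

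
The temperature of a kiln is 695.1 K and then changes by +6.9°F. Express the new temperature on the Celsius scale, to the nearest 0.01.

Initial temperature in Celsius: 695.1 - 273.15 = 421.9500°C.
The 6.9°F change is an interval, so only the factor 5/9 applies: +6.9 × 5/9 = +3.8333°C.
Final Celsius temperature: 421.9500 + 3.8333 = 425.7833°C.

425.78°C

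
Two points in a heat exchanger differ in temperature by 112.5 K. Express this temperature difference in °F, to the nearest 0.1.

Only the scale ratio 1.8 matters for a change in temperature.
112.5 × 1.8 = 202.5.

202.5°F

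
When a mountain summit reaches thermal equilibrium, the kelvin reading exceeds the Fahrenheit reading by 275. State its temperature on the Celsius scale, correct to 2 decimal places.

-42.31°C

Let x be the kelvin reading; then the Fahrenheit reading is 1.8·x - 459.67.
(1.8·x - 459.67) - x = -275  ⇒  (0.8)·x = 184.67  ⇒  x = 230.8375 K.
In Celsius: 230.8375 - 273.15 = -42.31°C.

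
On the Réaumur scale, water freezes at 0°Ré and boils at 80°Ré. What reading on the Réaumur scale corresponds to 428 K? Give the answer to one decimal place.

First in Celsius: 428 - 273.15 = 154.8500°C.
Linearly onto the Réaumur scale: 0 + (154.8500 / 100) × (80 - 0) = 123.9°Ré.

123.9°Ré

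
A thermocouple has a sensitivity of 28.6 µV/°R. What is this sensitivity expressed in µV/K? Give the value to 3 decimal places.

51.480 µV/K

The quantity depends on a temperature interval, so only the ratio of degree sizes applies; the offset between the scales is irrelevant.
A change of 1 K is a change of 1.8°R, so per K the value is 28.6 × 1.8 = 51.480.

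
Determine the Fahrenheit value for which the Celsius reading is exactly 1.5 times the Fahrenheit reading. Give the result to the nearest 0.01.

Let F be the Fahrenheit reading. The Celsius reading is C = 5/9·F - 17.7778.
Require C = 1.5·F: 5/9·F - 17.7778 = 1.5·F.
(-17/18)·F = 17.7778  ⇒  F = -18.82.

-18.82°F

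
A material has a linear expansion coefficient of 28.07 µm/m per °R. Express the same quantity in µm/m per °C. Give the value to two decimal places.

The quantity depends on a temperature interval, so only the ratio of degree sizes applies; the offset between the scales is irrelevant.
A change of 1°C is a change of 1.8°R, so per °C the value is 28.07 × 1.8 = 50.53.

50.53 µm/m per °C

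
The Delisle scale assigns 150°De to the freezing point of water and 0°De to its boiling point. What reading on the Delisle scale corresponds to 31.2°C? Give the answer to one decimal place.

103.2°De

Linearly onto the Delisle scale: 150 + (31.2000 / 100) × (0 - 150) = 103.2°De.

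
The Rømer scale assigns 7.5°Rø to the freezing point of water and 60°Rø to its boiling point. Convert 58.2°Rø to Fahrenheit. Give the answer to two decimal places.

205.83°F

Linear interpolation between the fixed points: C = (58.2 - 7.5) × 100 / (60 - 7.5) = 96.5714°C.
Then 96.5714 × 1.8 + 32 = 205.83°F.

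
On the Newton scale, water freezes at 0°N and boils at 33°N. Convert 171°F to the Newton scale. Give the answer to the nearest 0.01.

First in Celsius: (171 - 32) × 5/9 = 77.2222°C.
Linearly onto the Newton scale: 0 + (77.2222 / 100) × (33 - 0) = 25.48°N.

25.48°N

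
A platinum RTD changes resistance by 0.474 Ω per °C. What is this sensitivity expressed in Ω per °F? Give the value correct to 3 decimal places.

0.263 Ω per °F

The quantity depends on a temperature interval, so only the ratio of degree sizes applies; the offset between the scales is irrelevant.
A change of 1°F is a change of 5/9°C, so per °F the value is 0.474 × 5/9 = 0.263.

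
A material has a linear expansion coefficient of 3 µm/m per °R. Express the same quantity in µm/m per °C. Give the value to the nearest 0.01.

The quantity depends on a temperature interval, so only the ratio of degree sizes applies; the offset between the scales is irrelevant.
A change of 1°C is a change of 1.8°R, so per °C the value is 3 × 1.8 = 5.40.

5.40 µm/m per °C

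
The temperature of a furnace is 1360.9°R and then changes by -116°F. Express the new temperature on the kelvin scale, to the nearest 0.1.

Initial temperature in Celsius: (1360.9 - 491.67) × 5/9 = 482.9056°C.
The 116°F change is an interval, so only the factor 5/9 applies: -116 × 5/9 = -64.4444°C.
Final Celsius temperature: 482.9056 - 64.4444 = 418.4611°C.
In kelvin: 418.4611 + 273.15 = 691.6 K.

691.6 K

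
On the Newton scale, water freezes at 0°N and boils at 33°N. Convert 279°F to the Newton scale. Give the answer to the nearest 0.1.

First in Celsius: (279 - 32) × 5/9 = 137.2222°C.
Linearly onto the Newton scale: 0 + (137.2222 / 100) × (33 - 0) = 45.3°N.

45.3°N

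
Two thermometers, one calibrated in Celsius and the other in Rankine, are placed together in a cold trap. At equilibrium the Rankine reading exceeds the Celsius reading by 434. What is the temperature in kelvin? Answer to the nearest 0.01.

201.06 K

Let x be the Celsius reading; then the Rankine reading is 1.8·x + 491.67.
(1.8·x + 491.67) - x = 434  ⇒  (0.8)·x = -57.67  ⇒  x = -72.0875°C.
In kelvin: -72.0875 + 273.15 = 201.06 K.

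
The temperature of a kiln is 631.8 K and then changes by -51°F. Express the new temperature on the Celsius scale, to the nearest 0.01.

Initial temperature in Celsius: 631.8 - 273.15 = 358.6500°C.
The 51°F change is an interval, so only the factor 5/9 applies: -51 × 5/9 = -28.3333°C.
Final Celsius temperature: 358.6500 - 28.3333 = 330.3167°C.

330.32°C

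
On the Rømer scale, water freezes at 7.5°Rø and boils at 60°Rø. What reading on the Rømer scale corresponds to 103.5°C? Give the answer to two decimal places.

61.84°Rø

Linearly onto the Rømer scale: 7.5 + (103.5000 / 100) × (60 - 7.5) = 61.84°Rø.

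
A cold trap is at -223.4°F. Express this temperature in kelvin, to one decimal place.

In Celsius: (-223.4 - 32) × 5/9 = -141.8889°C.
In kelvin: -141.8889 + 273.15 = 131.3 K.

131.3 K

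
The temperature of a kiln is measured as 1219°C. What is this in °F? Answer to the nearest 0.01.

In Fahrenheit: 1219.0000 × 1.8 + 32 = 2226.20°F.

2226.20°F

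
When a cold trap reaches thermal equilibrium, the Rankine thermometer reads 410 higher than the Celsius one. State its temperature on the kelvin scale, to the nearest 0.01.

Let x be the Celsius reading; then the Rankine reading is 1.8·x + 491.67.
(1.8·x + 491.67) - x = 410  ⇒  (0.8)·x = -81.67  ⇒  x = -102.0875°C.
In kelvin: -102.0875 + 273.15 = 171.06 K.

171.06 K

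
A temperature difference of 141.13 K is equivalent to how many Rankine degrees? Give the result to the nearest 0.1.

254.0°R

An interval of 1 K corresponds to 1.8°R.
141.13 × 1.8 = 254.0.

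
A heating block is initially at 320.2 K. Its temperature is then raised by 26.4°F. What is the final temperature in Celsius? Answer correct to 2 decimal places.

61.72°C

Initial temperature in Celsius: 320.2 - 273.15 = 47.0500°C.
The 26.4°F change is an interval, so only the factor 5/9 applies: +26.4 × 5/9 = +14.6667°C.
Final Celsius temperature: 47.0500 + 14.6667 = 61.7167°C.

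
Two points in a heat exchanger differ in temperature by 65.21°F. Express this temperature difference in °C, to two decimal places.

36.23°C

For a temperature interval the offset drops out; only the factor 5/9 applies.
65.21 × 5/9 = 36.23.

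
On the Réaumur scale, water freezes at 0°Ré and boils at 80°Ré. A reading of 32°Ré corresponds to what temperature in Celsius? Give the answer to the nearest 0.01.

Linear interpolation between the fixed points: C = (32 - 0) × 100 / (80 - 0) = 40.0000°C.

40.00°C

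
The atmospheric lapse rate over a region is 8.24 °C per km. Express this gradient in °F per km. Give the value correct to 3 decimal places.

Since only a temperature interval is involved, the additive offset between the scales drops out.
A change of 1°C is a change of 1.8°F, so 8.24 × 1.8 = 14.832.

14.832 °F/km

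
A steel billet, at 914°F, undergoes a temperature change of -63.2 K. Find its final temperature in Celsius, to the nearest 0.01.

426.80°C

Initial temperature in Celsius: (914 - 32) × 5/9 = 490.0000°C.
The 63.2 K change is an interval; Kelvin and Celsius degrees are the same size, so ΔC = -63.2°C.
Final Celsius temperature: 490.0000 - 63.2000 = 426.8000°C.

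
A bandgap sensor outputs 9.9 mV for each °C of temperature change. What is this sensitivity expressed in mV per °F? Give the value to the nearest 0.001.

Since only a temperature interval is involved, the additive offset between the scales drops out.
A change of 1°F is a change of 5/9°C, so per °F the value is 9.9 × 5/9 = 5.500.

5.500 mV per °F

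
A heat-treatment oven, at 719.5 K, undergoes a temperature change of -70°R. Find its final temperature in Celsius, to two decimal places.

407.46°C

Initial temperature in Celsius: 719.5 - 273.15 = 446.3500°C.
The 70°R change is an interval, so only the factor 5/9 applies: -70 × 5/9 = -38.8889°C.
Final Celsius temperature: 446.3500 - 38.8889 = 407.4611°C.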